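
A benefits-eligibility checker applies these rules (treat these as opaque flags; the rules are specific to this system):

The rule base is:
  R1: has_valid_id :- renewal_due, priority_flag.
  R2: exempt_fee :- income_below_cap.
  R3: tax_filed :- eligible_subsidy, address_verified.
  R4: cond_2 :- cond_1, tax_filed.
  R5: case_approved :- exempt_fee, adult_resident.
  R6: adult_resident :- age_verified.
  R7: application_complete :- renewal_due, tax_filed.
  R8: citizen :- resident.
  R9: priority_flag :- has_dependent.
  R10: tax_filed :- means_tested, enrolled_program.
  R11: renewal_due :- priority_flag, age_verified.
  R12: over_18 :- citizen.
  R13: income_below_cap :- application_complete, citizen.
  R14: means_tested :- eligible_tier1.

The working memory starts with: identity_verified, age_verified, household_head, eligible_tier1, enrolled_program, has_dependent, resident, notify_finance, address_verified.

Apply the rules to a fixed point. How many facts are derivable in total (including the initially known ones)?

21

[1] R6 [adult_resident :- age_verified.]; R8 [citizen :- resident.]; R9 [priority_flag :- has_dependent.]; R14 [means_tested :- eligible_tier1.]. ⇒ new: adult_resident, citizen, priority_flag, means_tested.
[2] R10 [tax_filed :- means_tested, enrolled_program.]; R11 [renewal_due :- priority_flag, age_verified.]; R12 [over_18 :- citizen.]. ⇒ new: tax_filed, renewal_due, over_18.
[3] R1 [has_valid_id :- renewal_due, priority_flag.]; R7 [application_complete :- renewal_due, tax_filed.]. ⇒ new: has_valid_id, application_complete.
[4] R13 [income_below_cap :- application_complete, citizen.]. ⇒ new: income_below_cap.
[5] R2 [exempt_fee :- income_below_cap.]. ⇒ new: exempt_fee.
[6] R5 [case_approved :- exempt_fee, adult_resident.]. ⇒ new: case_approved.
Closure: {address_verified, adult_resident, age_verified, application_complete, case_approved, citizen, eligible_tier1, enrolled_program, exempt_fee, has_dependent, has_valid_id, household_head, identity_verified, income_below_cap, means_tested, notify_finance, over_18, priority_flag, renewal_due, resident, tax_filed} — 21 facts.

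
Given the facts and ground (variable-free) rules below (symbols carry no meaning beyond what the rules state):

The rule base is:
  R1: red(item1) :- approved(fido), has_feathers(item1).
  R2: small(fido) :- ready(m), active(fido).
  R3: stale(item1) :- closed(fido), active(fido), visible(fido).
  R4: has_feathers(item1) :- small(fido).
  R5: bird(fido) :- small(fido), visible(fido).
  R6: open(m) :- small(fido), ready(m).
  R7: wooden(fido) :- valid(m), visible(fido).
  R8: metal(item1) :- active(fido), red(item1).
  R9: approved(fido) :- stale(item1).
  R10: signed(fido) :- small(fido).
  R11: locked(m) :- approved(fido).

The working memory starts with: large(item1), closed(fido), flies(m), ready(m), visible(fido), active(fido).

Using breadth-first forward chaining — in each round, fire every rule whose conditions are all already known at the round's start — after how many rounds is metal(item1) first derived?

4

Round 1 fires R2, R3, giving small(fido), stale(item1).
Round 2 fires R4, R5, R6, R9, R10, giving has_feathers(item1), bird(fido), open(m), approved(fido), signed(fido).
Round 3 fires R1, R11, giving red(item1), locked(m).
Round 4 fires R8, giving metal(item1).
metal(item1) first appears in round 4.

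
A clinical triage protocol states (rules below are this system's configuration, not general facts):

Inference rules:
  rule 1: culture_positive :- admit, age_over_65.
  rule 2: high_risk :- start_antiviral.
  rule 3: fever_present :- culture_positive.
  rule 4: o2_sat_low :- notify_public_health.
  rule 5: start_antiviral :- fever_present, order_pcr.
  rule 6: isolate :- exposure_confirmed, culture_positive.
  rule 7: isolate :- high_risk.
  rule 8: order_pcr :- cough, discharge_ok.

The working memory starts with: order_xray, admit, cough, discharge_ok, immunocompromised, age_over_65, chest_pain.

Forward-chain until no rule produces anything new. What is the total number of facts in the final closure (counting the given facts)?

13

[1] rule 1 [culture_positive :- admit, age_over_65.]; rule 8 [order_pcr :- cough, discharge_ok.]. ⇒ new: culture_positive, order_pcr.
[2] rule 3 [fever_present :- culture_positive.]. ⇒ new: fever_present.
[3] rule 5 [start_antiviral :- fever_present, order_pcr.]. ⇒ new: start_antiviral.
[4] rule 2 [high_risk :- start_antiviral.]. ⇒ new: high_risk.
[5] rule 7 [isolate :- high_risk.]. ⇒ new: isolate.
Closure: {admit, age_over_65, chest_pain, cough, culture_positive, discharge_ok, fever_present, high_risk, immunocompromised, isolate, order_pcr, order_xray, start_antiviral} — 13 facts.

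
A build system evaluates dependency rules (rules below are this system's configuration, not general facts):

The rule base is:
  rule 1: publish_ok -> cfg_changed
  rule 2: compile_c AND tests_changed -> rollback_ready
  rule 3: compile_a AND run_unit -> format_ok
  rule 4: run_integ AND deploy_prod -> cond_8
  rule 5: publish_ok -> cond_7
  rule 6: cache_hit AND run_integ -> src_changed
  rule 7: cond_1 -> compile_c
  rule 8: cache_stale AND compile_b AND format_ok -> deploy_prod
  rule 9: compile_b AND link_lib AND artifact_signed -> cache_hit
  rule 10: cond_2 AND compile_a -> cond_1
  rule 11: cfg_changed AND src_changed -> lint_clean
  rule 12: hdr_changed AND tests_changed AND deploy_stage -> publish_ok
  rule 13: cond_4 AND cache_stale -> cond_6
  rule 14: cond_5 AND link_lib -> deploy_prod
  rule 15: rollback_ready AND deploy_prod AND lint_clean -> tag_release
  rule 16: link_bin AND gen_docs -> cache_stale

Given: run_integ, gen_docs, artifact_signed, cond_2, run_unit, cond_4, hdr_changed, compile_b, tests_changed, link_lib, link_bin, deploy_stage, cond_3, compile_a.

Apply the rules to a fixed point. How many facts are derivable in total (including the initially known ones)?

29

[1] rule 3 [compile_a AND run_unit -> format_ok]; rule 9 [compile_b AND link_lib AND artifact_signed -> cache_hit]; rule 10 [cond_2 AND compile_a -> cond_1]; rule 12 [hdr_changed AND tests_changed AND deploy_stage -> publish_ok]; rule 16 [link_bin AND gen_docs -> cache_stale]. ⇒ new: format_ok, cache_hit, cond_1, publish_ok, cache_stale.
[2] rule 1 [publish_ok -> cfg_changed]; rule 5 [publish_ok -> cond_7]; rule 6 [cache_hit AND run_integ -> src_changed]; rule 7 [cond_1 -> compile_c]; rule 8 [cache_stale AND compile_b AND format_ok -> deploy_prod]; rule 13 [cond_4 AND cache_stale -> cond_6]. ⇒ new: cfg_changed, cond_7, src_changed, compile_c, deploy_prod, cond_6.
[3] rule 2 [compile_c AND tests_changed -> rollback_ready]; rule 4 [run_integ AND deploy_prod -> cond_8]; rule 11 [cfg_changed AND src_changed -> lint_clean]. ⇒ new: rollback_ready, cond_8, lint_clean.
[4] rule 15 [rollback_ready AND deploy_prod AND lint_clean -> tag_release]. ⇒ new: tag_release.
Closure: {artifact_signed, cache_hit, cache_stale, cfg_changed, compile_a, compile_b, compile_c, cond_1, cond_2, cond_3, cond_4, cond_6, cond_7, cond_8, deploy_prod, deploy_stage, format_ok, gen_docs, hdr_changed, link_bin, link_lib, lint_clean, publish_ok, rollback_ready, run_integ, run_unit, src_changed, tag_release, tests_changed} — 29 facts.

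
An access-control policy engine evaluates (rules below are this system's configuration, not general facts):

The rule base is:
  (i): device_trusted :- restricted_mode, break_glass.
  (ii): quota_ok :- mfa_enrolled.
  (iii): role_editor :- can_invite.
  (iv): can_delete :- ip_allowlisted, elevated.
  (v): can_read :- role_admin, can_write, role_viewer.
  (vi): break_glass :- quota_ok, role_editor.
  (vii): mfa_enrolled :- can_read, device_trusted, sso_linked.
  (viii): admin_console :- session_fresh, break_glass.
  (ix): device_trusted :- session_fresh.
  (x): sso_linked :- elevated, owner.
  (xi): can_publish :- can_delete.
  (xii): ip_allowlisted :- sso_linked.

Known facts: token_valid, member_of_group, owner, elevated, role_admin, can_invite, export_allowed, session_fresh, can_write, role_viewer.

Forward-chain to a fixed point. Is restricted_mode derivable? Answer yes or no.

no

Round 1: (iii) [role_editor :- can_invite.]; (v) [can_read :- role_admin, can_write, role_viewer.]; (ix) [device_trusted :- session_fresh.]; (x) [sso_linked :- elevated, owner.]. Adds role_editor, can_read, device_trusted, sso_linked.
Round 2: (vii) [mfa_enrolled :- can_read, device_trusted, sso_linked.]; (xii) [ip_allowlisted :- sso_linked.]. Adds mfa_enrolled, ip_allowlisted.
Round 3: (ii) [quota_ok :- mfa_enrolled.]; (iv) [can_delete :- ip_allowlisted, elevated.]. Adds quota_ok, can_delete.
Round 4: (vi) [break_glass :- quota_ok, role_editor.]; (xi) [can_publish :- can_delete.]. Adds break_glass, can_publish.
Round 5: (viii) [admin_console :- session_fresh, break_glass.]. Adds admin_console.
Fixed point reached. No rule has restricted_mode as a consequent, and it is not given.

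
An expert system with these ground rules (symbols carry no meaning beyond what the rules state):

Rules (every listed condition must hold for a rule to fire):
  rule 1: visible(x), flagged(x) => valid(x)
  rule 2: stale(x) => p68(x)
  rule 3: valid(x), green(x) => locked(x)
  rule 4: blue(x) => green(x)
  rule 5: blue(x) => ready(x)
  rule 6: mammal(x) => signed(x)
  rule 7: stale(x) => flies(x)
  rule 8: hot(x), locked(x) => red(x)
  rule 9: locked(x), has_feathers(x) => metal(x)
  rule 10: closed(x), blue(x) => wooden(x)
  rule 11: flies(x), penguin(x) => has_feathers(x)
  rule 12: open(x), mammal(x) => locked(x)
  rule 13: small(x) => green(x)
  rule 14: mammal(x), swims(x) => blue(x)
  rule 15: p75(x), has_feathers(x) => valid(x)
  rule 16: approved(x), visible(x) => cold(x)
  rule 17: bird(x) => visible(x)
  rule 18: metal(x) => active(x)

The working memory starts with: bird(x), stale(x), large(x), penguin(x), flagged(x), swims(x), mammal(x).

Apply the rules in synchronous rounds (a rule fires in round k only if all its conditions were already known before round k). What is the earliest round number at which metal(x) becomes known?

4

Round 1: rule 2 [stale(x) => p68(x)]; rule 6 [mammal(x) => signed(x)]; rule 7 [stale(x) => flies(x)]; rule 14 [mammal(x), swims(x) => blue(x)]; rule 17 [bird(x) => visible(x)]. Adds p68(x), signed(x), flies(x), blue(x), visible(x).
Round 2: rule 1 [visible(x), flagged(x) => valid(x)]; rule 4 [blue(x) => green(x)]; rule 5 [blue(x) => ready(x)]; rule 11 [flies(x), penguin(x) => has_feathers(x)]. Adds valid(x), green(x), ready(x), has_feathers(x).
Round 3: rule 3 [valid(x), green(x) => locked(x)]. Adds locked(x).
Round 4: rule 9 [locked(x), has_feathers(x) => metal(x)]. Adds metal(x).
metal(x) first appears in round 4.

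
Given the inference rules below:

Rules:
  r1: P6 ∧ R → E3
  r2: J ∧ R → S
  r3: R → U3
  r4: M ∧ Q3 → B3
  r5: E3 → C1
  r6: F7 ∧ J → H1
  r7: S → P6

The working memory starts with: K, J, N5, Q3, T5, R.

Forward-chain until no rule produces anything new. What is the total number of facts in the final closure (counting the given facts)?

11

Round 1: r2 [J ∧ R → S]; r3 [R → U3]. Adds S, U3.
Round 2: r7 [S → P6]. Adds P6.
Round 3: r1 [P6 ∧ R → E3]. Adds E3.
Round 4: r5 [E3 → C1]. Adds C1.
Closure: {C1, E3, J, K, N5, P6, Q3, R, S, T5, U3} — 11 facts.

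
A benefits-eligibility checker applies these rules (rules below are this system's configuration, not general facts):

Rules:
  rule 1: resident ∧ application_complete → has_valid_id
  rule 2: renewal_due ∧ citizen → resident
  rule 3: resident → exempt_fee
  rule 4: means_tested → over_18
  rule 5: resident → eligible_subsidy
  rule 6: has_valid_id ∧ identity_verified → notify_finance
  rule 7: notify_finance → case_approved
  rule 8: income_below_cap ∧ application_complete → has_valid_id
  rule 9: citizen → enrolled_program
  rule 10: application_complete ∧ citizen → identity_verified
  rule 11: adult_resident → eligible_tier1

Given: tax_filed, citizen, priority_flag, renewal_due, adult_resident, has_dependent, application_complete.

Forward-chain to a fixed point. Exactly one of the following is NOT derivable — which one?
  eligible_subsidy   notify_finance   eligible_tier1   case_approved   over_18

Round 1 — rule 2, rule 9, rule 10, rule 11, derive resident, enrolled_program, identity_verified, eligible_tier1.
Round 2 — rule 1, rule 3, rule 5, derive has_valid_id, exempt_fee, eligible_subsidy.
Round 3 — rule 6, derive notify_finance.
Round 4 — rule 7, derive case_approved.
Derived: eligible_subsidy (round 2), eligible_tier1 (round 1), notify_finance (round 3), case_approved (round 4). over_18 never appears in any round.

over_18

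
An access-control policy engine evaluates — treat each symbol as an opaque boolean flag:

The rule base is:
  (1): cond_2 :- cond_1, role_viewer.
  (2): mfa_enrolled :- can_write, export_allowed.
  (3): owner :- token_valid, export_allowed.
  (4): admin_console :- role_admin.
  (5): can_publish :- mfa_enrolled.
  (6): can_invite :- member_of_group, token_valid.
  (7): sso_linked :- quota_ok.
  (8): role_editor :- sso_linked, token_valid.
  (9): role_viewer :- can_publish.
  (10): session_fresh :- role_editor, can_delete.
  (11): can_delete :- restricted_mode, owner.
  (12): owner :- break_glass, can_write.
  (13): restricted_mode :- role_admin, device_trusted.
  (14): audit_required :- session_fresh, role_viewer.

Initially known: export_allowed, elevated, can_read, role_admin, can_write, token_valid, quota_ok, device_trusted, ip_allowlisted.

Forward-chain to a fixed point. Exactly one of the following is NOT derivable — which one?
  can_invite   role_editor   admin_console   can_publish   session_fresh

Round 1: (2) [mfa_enrolled :- can_write, export_allowed.]; (3) [owner :- token_valid, export_allowed.]; (4) [admin_console :- role_admin.]; (7) [sso_linked :- quota_ok.]; (13) [restricted_mode :- role_admin, device_trusted.]. New: mfa_enrolled, owner, admin_console, sso_linked, restricted_mode.
Round 2: (5) [can_publish :- mfa_enrolled.]; (8) [role_editor :- sso_linked, token_valid.]; (11) [can_delete :- restricted_mode, owner.]. New: can_publish, role_editor, can_delete.
Round 3: (9) [role_viewer :- can_publish.]; (10) [session_fresh :- role_editor, can_delete.]. New: role_viewer, session_fresh.
Round 4: (14) [audit_required :- session_fresh, role_viewer.]. New: audit_required.
Derived: role_editor (round 2), session_fresh (round 3), admin_console (round 1), can_publish (round 2). can_invite never appears in any round.

can_invite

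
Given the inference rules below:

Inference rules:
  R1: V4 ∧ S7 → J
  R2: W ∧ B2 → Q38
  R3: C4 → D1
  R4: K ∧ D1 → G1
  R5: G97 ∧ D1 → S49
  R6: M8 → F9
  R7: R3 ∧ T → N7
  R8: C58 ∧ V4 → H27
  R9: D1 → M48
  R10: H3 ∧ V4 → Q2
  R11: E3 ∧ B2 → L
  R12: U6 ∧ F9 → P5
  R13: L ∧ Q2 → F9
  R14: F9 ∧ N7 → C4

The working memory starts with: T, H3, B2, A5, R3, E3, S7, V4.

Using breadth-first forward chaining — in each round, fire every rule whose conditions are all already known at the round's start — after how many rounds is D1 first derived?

Round 1 fires R1, R7, R10, R11, giving J, N7, Q2, L.
Round 2 fires R13, giving F9.
Round 3 fires R14, giving C4.
Round 4 fires R3, giving D1.
D1 first appears in round 4.

4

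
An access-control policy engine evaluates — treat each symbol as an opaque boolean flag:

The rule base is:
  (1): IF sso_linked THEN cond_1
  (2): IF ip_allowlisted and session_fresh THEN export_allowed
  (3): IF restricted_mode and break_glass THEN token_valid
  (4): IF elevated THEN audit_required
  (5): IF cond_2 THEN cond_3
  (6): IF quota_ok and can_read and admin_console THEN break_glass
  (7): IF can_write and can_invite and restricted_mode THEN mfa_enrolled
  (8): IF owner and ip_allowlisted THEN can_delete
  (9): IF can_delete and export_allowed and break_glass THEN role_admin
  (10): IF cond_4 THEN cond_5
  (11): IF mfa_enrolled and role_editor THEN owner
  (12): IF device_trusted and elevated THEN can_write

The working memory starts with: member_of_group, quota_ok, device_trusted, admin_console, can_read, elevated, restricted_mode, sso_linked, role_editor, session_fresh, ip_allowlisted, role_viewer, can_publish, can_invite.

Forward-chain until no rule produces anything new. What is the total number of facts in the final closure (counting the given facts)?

24

[1] (1) [IF sso_linked THEN cond_1]; (2) [IF ip_allowlisted and session_fresh THEN export_allowed]; (4) [IF elevated THEN audit_required]; (6) [IF quota_ok and can_read and admin_console THEN break_glass]; (12) [IF device_trusted and elevated THEN can_write]. ⇒ new: cond_1, export_allowed, audit_required, break_glass, can_write.
[2] (3) [IF restricted_mode and break_glass THEN token_valid]; (7) [IF can_write and can_invite and restricted_mode THEN mfa_enrolled]. ⇒ new: token_valid, mfa_enrolled.
[3] (11) [IF mfa_enrolled and role_editor THEN owner]. ⇒ new: owner.
[4] (8) [IF owner and ip_allowlisted THEN can_delete]. ⇒ new: can_delete.
[5] (9) [IF can_delete and export_allowed and break_glass THEN role_admin]. ⇒ new: role_admin.
Closure: {admin_console, audit_required, break_glass, can_delete, can_invite, can_publish, can_read, can_write, cond_1, device_trusted, elevated, export_allowed, ip_allowlisted, member_of_group, mfa_enrolled, owner, quota_ok, restricted_mode, role_admin, role_editor, role_viewer, session_fresh, sso_linked, token_valid} — 24 facts.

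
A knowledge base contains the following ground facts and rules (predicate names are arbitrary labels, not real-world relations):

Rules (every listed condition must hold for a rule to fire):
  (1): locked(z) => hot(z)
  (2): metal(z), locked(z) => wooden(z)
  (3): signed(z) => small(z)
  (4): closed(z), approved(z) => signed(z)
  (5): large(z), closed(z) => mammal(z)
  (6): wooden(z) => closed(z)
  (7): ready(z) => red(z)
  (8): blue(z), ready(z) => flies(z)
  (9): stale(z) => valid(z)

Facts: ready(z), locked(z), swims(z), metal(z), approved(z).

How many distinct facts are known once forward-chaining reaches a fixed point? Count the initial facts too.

11

Round 1: (1) [locked(z) => hot(z)]; (2) [metal(z), locked(z) => wooden(z)]; (7) [ready(z) => red(z)]. New: hot(z), wooden(z), red(z).
Round 2: (6) [wooden(z) => closed(z)]. New: closed(z).
Round 3: (4) [closed(z), approved(z) => signed(z)]. New: signed(z).
Round 4: (3) [signed(z) => small(z)]. New: small(z).
Closure: {approved(z), closed(z), hot(z), locked(z), metal(z), ready(z), red(z), signed(z), small(z), swims(z), wooden(z)} — 11 facts.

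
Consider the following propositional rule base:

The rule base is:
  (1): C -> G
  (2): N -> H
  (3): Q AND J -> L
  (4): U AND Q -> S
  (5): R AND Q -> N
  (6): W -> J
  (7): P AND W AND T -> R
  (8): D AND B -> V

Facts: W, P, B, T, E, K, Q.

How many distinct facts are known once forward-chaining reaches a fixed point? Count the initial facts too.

Round 1 fires (6), (7), giving J, R.
Round 2 fires (3), (5), giving L, N.
Round 3 fires (2), giving H.
Closure: {B, E, H, J, K, L, N, P, Q, R, T, W} — 12 facts.

12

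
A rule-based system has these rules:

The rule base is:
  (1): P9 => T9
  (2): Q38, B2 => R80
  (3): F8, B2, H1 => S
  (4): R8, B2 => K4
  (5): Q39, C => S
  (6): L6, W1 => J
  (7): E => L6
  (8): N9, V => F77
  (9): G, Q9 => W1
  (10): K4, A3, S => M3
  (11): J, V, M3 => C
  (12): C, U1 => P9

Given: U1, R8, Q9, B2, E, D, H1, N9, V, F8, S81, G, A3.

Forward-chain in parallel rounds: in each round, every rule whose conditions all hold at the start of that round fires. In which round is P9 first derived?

4

Round 1 — (3), (4), (7), (8), (9), derive S, K4, L6, F77, W1.
Round 2 — (6), (10), derive J, M3.
Round 3 — (11), derive C.
Round 4 — (12), derive P9.
P9 first appears in round 4.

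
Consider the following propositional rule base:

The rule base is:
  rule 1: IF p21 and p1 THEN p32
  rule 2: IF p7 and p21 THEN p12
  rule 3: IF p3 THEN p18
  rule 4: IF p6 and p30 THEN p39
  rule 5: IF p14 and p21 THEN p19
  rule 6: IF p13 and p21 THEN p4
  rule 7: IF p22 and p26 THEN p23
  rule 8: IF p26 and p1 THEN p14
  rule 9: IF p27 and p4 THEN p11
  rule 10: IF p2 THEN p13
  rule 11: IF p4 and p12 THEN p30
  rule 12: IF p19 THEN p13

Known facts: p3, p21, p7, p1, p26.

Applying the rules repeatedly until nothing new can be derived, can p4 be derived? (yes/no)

Round 1: rule 1 [IF p21 and p1 THEN p32]; rule 2 [IF p7 and p21 THEN p12]; rule 3 [IF p3 THEN p18]; rule 8 [IF p26 and p1 THEN p14]. Adds p32, p12, p18, p14.
Round 2: rule 5 [IF p14 and p21 THEN p19]. Adds p19.
Round 3: rule 12 [IF p19 THEN p13]. Adds p13.
Round 4: rule 6 [IF p13 and p21 THEN p4]. Adds p4.
Round 5: rule 11 [IF p4 and p12 THEN p30]. Adds p30.
p4 appears in round 4, so it is derivable.

yes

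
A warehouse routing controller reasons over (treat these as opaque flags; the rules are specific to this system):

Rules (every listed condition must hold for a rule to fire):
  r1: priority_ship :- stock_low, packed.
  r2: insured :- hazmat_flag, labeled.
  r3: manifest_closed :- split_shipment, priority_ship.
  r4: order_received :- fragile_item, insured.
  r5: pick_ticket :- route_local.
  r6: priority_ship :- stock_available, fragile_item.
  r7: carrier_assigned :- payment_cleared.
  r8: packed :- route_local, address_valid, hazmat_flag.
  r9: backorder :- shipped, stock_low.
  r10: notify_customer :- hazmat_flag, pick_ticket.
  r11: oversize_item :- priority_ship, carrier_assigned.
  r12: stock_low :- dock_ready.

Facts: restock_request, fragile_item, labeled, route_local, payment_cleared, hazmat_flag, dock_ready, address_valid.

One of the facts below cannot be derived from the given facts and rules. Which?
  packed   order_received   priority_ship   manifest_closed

manifest_closed

Round 1: r2 [insured :- hazmat_flag, labeled.]; r5 [pick_ticket :- route_local.]; r7 [carrier_assigned :- payment_cleared.]; r8 [packed :- route_local, address_valid, hazmat_flag.]; r12 [stock_low :- dock_ready.]. Adds insured, pick_ticket, carrier_assigned, packed, stock_low.
Round 2: r1 [priority_ship :- stock_low, packed.]; r4 [order_received :- fragile_item, insured.]; r10 [notify_customer :- hazmat_flag, pick_ticket.]. Adds priority_ship, order_received, notify_customer.
Round 3: r11 [oversize_item :- priority_ship, carrier_assigned.]. Adds oversize_item.
Derived: priority_ship (round 2), order_received (round 2), packed (round 1). manifest_closed never appears in any round.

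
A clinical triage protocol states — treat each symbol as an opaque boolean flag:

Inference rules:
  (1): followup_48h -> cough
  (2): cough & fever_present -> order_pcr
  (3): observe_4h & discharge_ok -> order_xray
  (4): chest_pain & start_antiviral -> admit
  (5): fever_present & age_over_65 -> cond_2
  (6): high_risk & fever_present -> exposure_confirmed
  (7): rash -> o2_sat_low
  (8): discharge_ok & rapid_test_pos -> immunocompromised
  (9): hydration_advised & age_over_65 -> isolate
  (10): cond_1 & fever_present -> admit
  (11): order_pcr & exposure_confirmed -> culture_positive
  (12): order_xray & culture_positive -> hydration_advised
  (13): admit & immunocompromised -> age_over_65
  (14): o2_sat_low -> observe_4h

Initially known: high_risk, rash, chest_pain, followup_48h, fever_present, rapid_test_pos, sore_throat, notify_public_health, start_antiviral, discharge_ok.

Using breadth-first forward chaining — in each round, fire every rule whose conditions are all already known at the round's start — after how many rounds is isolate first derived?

[1] (1) [followup_48h -> cough]; (4) [chest_pain & start_antiviral -> admit]; (6) [high_risk & fever_present -> exposure_confirmed]; (7) [rash -> o2_sat_low]; (8) [discharge_ok & rapid_test_pos -> immunocompromised]. ⇒ new: cough, admit, exposure_confirmed, o2_sat_low, immunocompromised.
[2] (2) [cough & fever_present -> order_pcr]; (13) [admit & immunocompromised -> age_over_65]; (14) [o2_sat_low -> observe_4h]. ⇒ new: order_pcr, age_over_65, observe_4h.
[3] (3) [observe_4h & discharge_ok -> order_xray]; (5) [fever_present & age_over_65 -> cond_2]; (11) [order_pcr & exposure_confirmed -> culture_positive]. ⇒ new: order_xray, cond_2, culture_positive.
[4] (12) [order_xray & culture_positive -> hydration_advised]. ⇒ new: hydration_advised.
[5] (9) [hydration_advised & age_over_65 -> isolate]. ⇒ new: isolate.
isolate first appears in round 5.

5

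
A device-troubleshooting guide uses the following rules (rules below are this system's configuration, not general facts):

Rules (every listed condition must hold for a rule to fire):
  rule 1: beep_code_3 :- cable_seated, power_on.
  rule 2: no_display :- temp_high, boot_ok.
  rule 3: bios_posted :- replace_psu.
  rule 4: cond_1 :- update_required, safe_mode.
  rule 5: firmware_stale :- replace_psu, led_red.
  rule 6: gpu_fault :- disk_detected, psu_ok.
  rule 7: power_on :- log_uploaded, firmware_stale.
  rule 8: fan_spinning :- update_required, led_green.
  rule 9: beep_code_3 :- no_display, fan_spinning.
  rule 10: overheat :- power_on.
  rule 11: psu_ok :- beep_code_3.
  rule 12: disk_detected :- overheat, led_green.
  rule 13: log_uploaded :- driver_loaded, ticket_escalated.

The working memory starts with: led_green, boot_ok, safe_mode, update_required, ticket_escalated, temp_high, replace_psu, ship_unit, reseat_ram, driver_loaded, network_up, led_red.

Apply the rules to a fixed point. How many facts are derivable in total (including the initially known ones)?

24

Round 1 fires rule 2, rule 3, rule 4, rule 5, rule 8, rule 13, giving no_display, bios_posted, cond_1, firmware_stale, fan_spinning, log_uploaded.
Round 2 fires rule 7, rule 9, giving power_on, beep_code_3.
Round 3 fires rule 10, rule 11, giving overheat, psu_ok.
Round 4 fires rule 12, giving disk_detected.
Round 5 fires rule 6, giving gpu_fault.
Closure: {beep_code_3, bios_posted, boot_ok, cond_1, disk_detected, driver_loaded, fan_spinning, firmware_stale, gpu_fault, led_green, led_red, log_uploaded, network_up, no_display, overheat, power_on, psu_ok, replace_psu, reseat_ram, safe_mode, ship_unit, temp_high, ticket_escalated, update_required} — 24 facts.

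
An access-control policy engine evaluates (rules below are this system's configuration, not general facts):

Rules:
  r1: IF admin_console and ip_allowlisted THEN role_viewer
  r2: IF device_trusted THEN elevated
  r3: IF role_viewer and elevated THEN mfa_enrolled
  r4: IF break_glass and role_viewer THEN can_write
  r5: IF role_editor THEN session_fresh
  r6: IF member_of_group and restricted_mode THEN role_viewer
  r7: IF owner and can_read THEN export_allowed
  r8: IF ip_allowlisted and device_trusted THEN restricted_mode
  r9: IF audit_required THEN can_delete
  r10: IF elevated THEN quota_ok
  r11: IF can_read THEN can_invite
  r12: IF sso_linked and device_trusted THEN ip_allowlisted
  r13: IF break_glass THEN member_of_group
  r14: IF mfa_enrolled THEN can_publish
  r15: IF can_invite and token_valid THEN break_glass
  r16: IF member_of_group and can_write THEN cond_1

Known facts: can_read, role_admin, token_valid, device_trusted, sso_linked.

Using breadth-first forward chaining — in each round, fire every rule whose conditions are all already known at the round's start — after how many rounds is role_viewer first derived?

Round 1: r2 [IF device_trusted THEN elevated]; r11 [IF can_read THEN can_invite]; r12 [IF sso_linked and device_trusted THEN ip_allowlisted]. Adds elevated, can_invite, ip_allowlisted.
Round 2: r8 [IF ip_allowlisted and device_trusted THEN restricted_mode]; r10 [IF elevated THEN quota_ok]; r15 [IF can_invite and token_valid THEN break_glass]. Adds restricted_mode, quota_ok, break_glass.
Round 3: r13 [IF break_glass THEN member_of_group]. Adds member_of_group.
Round 4: r6 [IF member_of_group and restricted_mode THEN role_viewer]. Adds role_viewer.
role_viewer first appears in round 4.

4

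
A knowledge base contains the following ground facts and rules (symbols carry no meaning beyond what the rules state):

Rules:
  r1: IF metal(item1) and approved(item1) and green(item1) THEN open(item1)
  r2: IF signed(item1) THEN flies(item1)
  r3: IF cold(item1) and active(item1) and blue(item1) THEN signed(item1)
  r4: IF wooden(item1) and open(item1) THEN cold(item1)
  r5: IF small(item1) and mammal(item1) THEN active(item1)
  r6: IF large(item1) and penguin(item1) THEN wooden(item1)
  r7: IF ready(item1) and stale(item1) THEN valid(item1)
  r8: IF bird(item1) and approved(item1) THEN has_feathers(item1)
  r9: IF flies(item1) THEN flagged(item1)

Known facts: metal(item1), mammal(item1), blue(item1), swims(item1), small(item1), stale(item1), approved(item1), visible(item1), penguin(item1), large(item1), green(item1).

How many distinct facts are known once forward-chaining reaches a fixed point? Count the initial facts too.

18

[1] r1 [IF metal(item1) and approved(item1) and green(item1) THEN open(item1)]; r5 [IF small(item1) and mammal(item1) THEN active(item1)]; r6 [IF large(item1) and penguin(item1) THEN wooden(item1)]. ⇒ new: open(item1), active(item1), wooden(item1).
[2] r4 [IF wooden(item1) and open(item1) THEN cold(item1)]. ⇒ new: cold(item1).
[3] r3 [IF cold(item1) and active(item1) and blue(item1) THEN signed(item1)]. ⇒ new: signed(item1).
[4] r2 [IF signed(item1) THEN flies(item1)]. ⇒ new: flies(item1).
[5] r9 [IF flies(item1) THEN flagged(item1)]. ⇒ new: flagged(item1).
Closure: {active(item1), approved(item1), blue(item1), cold(item1), flagged(item1), flies(item1), green(item1), large(item1), mammal(item1), metal(item1), open(item1), penguin(item1), signed(item1), small(item1), stale(item1), swims(item1), visible(item1), wooden(item1)} — 18 facts.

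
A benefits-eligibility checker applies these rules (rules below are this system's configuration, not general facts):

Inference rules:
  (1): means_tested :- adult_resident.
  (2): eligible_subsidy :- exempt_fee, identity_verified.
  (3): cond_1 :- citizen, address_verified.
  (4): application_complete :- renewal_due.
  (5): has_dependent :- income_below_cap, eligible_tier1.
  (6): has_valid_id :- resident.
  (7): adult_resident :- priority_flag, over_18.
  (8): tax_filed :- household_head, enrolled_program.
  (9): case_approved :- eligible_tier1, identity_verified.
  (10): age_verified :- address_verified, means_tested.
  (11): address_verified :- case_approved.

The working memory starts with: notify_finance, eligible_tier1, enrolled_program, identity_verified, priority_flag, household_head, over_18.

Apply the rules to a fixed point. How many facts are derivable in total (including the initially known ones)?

13

Round 1 — (7), (8), (9), derive adult_resident, tax_filed, case_approved.
Round 2 — (1), (11), derive means_tested, address_verified.
Round 3 — (10), derive age_verified.
Closure: {address_verified, adult_resident, age_verified, case_approved, eligible_tier1, enrolled_program, household_head, identity_verified, means_tested, notify_finance, over_18, priority_flag, tax_filed} — 13 facts.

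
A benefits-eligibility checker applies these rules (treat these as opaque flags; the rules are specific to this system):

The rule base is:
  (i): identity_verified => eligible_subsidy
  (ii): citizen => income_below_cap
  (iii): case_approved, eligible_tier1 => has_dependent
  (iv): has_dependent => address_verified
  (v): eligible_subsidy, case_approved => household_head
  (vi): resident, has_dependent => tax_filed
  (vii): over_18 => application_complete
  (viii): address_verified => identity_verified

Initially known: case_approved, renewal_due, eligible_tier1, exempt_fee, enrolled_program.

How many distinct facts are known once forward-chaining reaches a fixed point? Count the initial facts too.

10

Round 1 fires (iii), giving has_dependent.
Round 2 fires (iv), giving address_verified.
Round 3 fires (viii), giving identity_verified.
Round 4 fires (i), giving eligible_subsidy.
Round 5 fires (v), giving household_head.
Closure: {address_verified, case_approved, eligible_subsidy, eligible_tier1, enrolled_program, exempt_fee, has_dependent, household_head, identity_verified, renewal_due} — 10 facts.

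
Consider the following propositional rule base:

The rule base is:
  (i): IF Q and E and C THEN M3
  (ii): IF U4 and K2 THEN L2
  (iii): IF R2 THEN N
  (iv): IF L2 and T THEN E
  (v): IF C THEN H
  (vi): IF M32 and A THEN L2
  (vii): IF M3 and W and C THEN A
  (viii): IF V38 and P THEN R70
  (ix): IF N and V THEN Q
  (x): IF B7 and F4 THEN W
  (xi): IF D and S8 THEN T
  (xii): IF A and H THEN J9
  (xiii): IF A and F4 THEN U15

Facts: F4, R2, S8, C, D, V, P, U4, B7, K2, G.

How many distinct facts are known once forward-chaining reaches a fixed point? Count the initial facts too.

22

[1] (ii) [IF U4 and K2 THEN L2]; (iii) [IF R2 THEN N]; (v) [IF C THEN H]; (x) [IF B7 and F4 THEN W]; (xi) [IF D and S8 THEN T]. ⇒ new: L2, N, H, W, T.
[2] (iv) [IF L2 and T THEN E]; (ix) [IF N and V THEN Q]. ⇒ new: E, Q.
[3] (i) [IF Q and E and C THEN M3]. ⇒ new: M3.
[4] (vii) [IF M3 and W and C THEN A]. ⇒ new: A.
[5] (xii) [IF A and H THEN J9]; (xiii) [IF A and F4 THEN U15]. ⇒ new: J9, U15.
Closure: {A, B7, C, D, E, F4, G, H, J9, K2, L2, M3, N, P, Q, R2, S8, T, U15, U4, V, W} — 22 facts.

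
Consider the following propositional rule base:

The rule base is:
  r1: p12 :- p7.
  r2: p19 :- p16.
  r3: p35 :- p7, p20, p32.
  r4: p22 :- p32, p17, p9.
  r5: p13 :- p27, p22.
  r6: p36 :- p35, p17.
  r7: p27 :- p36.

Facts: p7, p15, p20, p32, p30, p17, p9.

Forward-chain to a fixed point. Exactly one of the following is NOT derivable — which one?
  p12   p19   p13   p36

p19

Round 1: r1 [p12 :- p7.]; r3 [p35 :- p7, p20, p32.]; r4 [p22 :- p32, p17, p9.]. New: p12, p35, p22.
Round 2: r6 [p36 :- p35, p17.]. New: p36.
Round 3: r7 [p27 :- p36.]. New: p27.
Round 4: r5 [p13 :- p27, p22.]. New: p13.
Derived: p36 (round 2), p12 (round 1), p13 (round 4). p19 never appears in any round.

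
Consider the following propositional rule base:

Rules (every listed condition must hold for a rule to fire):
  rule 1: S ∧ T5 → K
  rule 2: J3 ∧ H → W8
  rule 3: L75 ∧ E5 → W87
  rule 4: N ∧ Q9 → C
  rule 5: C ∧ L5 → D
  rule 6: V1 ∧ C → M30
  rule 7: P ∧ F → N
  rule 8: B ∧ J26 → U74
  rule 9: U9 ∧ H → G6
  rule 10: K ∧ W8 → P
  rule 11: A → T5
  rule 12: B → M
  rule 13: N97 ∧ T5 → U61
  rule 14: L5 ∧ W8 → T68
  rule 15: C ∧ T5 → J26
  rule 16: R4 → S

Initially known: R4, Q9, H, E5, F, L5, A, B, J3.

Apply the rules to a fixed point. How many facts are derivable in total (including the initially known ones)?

Round 1 — rule 2, rule 11, rule 12, rule 16, derive W8, T5, M, S.
Round 2 — rule 1, rule 14, derive K, T68.
Round 3 — rule 10, derive P.
Round 4 — rule 7, derive N.
Round 5 — rule 4, derive C.
Round 6 — rule 5, rule 15, derive D, J26.
Round 7 — rule 8, derive U74.
Closure: {A, B, C, D, E5, F, H, J26, J3, K, L5, M, N, P, Q9, R4, S, T5, T68, U74, W8} — 21 facts.

21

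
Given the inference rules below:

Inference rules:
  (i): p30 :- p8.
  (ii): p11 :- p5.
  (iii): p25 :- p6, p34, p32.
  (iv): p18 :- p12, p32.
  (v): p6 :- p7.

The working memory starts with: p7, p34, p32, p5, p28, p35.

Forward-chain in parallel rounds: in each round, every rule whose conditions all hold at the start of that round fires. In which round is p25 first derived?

Round 1 — (ii), (v), derive p11, p6.
Round 2 — (iii), derive p25.
p25 first appears in round 2.

2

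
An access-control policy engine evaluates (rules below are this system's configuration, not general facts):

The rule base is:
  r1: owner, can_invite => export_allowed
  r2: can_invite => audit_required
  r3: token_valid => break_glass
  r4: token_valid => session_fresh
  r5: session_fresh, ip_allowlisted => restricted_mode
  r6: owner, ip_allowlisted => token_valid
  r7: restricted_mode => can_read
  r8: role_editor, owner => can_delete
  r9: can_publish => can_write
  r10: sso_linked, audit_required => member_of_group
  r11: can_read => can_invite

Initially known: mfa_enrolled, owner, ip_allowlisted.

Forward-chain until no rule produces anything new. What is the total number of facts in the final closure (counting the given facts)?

Round 1: r6 [owner, ip_allowlisted => token_valid]. New: token_valid.
Round 2: r3 [token_valid => break_glass]; r4 [token_valid => session_fresh]. New: break_glass, session_fresh.
Round 3: r5 [session_fresh, ip_allowlisted => restricted_mode]. New: restricted_mode.
Round 4: r7 [restricted_mode => can_read]. New: can_read.
Round 5: r11 [can_read => can_invite]. New: can_invite.
Round 6: r1 [owner, can_invite => export_allowed]; r2 [can_invite => audit_required]. New: export_allowed, audit_required.
Closure: {audit_required, break_glass, can_invite, can_read, export_allowed, ip_allowlisted, mfa_enrolled, owner, restricted_mode, session_fresh, token_valid} — 11 facts.

11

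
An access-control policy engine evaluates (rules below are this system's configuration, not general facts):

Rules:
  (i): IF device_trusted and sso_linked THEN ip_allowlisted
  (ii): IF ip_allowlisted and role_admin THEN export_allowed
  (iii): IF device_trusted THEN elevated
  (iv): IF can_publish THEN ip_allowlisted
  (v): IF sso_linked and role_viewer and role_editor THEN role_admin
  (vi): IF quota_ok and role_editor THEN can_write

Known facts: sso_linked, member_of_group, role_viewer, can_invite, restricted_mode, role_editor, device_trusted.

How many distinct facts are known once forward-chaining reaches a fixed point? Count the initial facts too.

Round 1: (i) [IF device_trusted and sso_linked THEN ip_allowlisted]; (iii) [IF device_trusted THEN elevated]; (v) [IF sso_linked and role_viewer and role_editor THEN role_admin]. Adds ip_allowlisted, elevated, role_admin.
Round 2: (ii) [IF ip_allowlisted and role_admin THEN export_allowed]. Adds export_allowed.
Closure: {can_invite, device_trusted, elevated, export_allowed, ip_allowlisted, member_of_group, restricted_mode, role_admin, role_editor, role_viewer, sso_linked} — 11 facts.

11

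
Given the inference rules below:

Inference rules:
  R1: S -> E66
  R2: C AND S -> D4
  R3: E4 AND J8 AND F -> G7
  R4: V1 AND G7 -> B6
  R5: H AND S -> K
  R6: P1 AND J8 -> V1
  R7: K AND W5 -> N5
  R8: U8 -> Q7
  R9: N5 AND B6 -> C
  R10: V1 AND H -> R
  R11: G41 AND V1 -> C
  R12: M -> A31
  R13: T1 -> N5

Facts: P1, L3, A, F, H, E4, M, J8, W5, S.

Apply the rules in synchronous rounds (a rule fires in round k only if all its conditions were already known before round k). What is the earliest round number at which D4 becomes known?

Round 1 fires R1, R3, R5, R6, R12, giving E66, G7, K, V1, A31.
Round 2 fires R4, R7, R10, giving B6, N5, R.
Round 3 fires R9, giving C.
Round 4 fires R2, giving D4.
D4 first appears in round 4.

4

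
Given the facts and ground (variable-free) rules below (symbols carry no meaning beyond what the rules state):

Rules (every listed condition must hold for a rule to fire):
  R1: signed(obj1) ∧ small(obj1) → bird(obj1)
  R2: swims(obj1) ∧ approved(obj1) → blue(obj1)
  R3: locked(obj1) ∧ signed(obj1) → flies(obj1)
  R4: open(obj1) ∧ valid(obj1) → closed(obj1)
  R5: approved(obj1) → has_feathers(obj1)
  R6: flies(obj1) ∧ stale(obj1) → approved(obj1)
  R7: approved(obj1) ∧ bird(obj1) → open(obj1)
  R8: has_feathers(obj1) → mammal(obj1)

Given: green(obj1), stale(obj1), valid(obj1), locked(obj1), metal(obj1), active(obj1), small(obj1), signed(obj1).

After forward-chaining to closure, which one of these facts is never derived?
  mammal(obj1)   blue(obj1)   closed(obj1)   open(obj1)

blue(obj1)

[1] R1 [signed(obj1) ∧ small(obj1) → bird(obj1)]; R3 [locked(obj1) ∧ signed(obj1) → flies(obj1)]. ⇒ new: bird(obj1), flies(obj1).
[2] R6 [flies(obj1) ∧ stale(obj1) → approved(obj1)]. ⇒ new: approved(obj1).
[3] R5 [approved(obj1) → has_feathers(obj1)]; R7 [approved(obj1) ∧ bird(obj1) → open(obj1)]. ⇒ new: has_feathers(obj1), open(obj1).
[4] R4 [open(obj1) ∧ valid(obj1) → closed(obj1)]; R8 [has_feathers(obj1) → mammal(obj1)]. ⇒ new: closed(obj1), mammal(obj1).
Derived: closed(obj1) (round 4), open(obj1) (round 3), mammal(obj1) (round 4). blue(obj1) never appears in any round.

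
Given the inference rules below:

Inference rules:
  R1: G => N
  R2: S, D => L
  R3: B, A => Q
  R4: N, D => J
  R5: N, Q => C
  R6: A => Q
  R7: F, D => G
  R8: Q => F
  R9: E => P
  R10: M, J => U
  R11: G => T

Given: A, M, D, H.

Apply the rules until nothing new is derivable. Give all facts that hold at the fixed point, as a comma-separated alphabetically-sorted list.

Round 1: R6 [A => Q]. Adds Q.
Round 2: R8 [Q => F]. Adds F.
Round 3: R7 [F, D => G]. Adds G.
Round 4: R1 [G => N]; R11 [G => T]. Adds N, T.
Round 5: R4 [N, D => J]; R5 [N, Q => C]. Adds J, C.
Round 6: R10 [M, J => U]. Adds U.

A, C, D, F, G, H, J, M, N, Q, T, U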